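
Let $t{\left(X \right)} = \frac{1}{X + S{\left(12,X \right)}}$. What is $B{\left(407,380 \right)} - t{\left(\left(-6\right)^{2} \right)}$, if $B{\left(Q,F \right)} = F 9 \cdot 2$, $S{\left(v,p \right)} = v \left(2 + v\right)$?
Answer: $\frac{1395359}{204} \approx 6840.0$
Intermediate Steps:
$B{\left(Q,F \right)} = 18 F$ ($B{\left(Q,F \right)} = 9 F 2 = 18 F$)
$t{\left(X \right)} = \frac{1}{168 + X}$ ($t{\left(X \right)} = \frac{1}{X + 12 \left(2 + 12\right)} = \frac{1}{X + 12 \cdot 14} = \frac{1}{X + 168} = \frac{1}{168 + X}$)
$B{\left(407,380 \right)} - t{\left(\left(-6\right)^{2} \right)} = 18 \cdot 380 - \frac{1}{168 + \left(-6\right)^{2}} = 6840 - \frac{1}{168 + 36} = 6840 - \frac{1}{204} = \frac{1395359}{204}$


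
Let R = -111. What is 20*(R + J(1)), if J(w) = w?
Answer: -2200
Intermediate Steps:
20*(R + J(1)) = 20*(-111 + 1) = 20*(-110) = -2200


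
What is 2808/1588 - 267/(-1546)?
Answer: 1191291/613762 ≈ 1.9410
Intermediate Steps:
2808/1588 - 267/(-1546) = 2808*(1/1588) - 267*(-1/1546) = 702/397 + 267/1546 = 1191291/613762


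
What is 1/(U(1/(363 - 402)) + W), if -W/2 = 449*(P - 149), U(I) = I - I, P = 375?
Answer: -1/202948 ≈ -4.9274e-6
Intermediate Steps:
U(I) = 0
W = -202948 (W = -898*(375 - 149) = -898*226 = -2*101474 = -202948)
1/(U(1/(363 - 402)) + W) = 1/(0 - 202948) = 1/(-202948) = -1/202948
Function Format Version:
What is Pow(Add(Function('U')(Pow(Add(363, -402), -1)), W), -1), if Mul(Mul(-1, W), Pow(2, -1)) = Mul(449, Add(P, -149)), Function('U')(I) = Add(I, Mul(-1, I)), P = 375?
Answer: Rational(-1, 202948) ≈ -4.9274e-6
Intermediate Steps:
Function('U')(I) = 0
W = -202948 (W = Mul(-2, Mul(449, Add(375, -149))) = Mul(-2, Mul(449, 226)) = Mul(-2, 101474) = -202948)
Pow(Add(Function('U')(Pow(Add(363, -402), -1)), W), -1) = Pow(Add(0, -202948), -1) = Pow(-202948, -1) = Rational(-1, 202948)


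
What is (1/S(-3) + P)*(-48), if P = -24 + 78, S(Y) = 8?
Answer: -2598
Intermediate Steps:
P = 54
(1/S(-3) + P)*(-48) = (1/8 + 54)*(-48) = (433/8)*(-48) = -2598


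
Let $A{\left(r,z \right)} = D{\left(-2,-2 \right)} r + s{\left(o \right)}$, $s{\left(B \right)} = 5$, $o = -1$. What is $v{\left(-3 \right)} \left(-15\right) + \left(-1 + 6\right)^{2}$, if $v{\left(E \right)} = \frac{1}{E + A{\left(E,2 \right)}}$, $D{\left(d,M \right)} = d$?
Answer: $\frac{185}{8} \approx 23.125$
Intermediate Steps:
$A{\left(r,z \right)} = 5 - 2 r$ ($A{\left(r,z \right)} = - 2 r + 5 = 5 - 2 r$)
$v{\left(E \right)} = \frac{1}{5 - E}$ ($v{\left(E \right)} = \frac{1}{E - \left(-5 + 2 E\right)} = \frac{1}{5 - E}$)
$v{\left(-3 \right)} \left(-15\right) + \left(-1 + 6\right)^{2} = \frac{1}{5 - -3} \left(-15\right) + \left(-1 + 6\right)^{2} = \frac{1}{5 + 3} \left(-15\right) + 5^{2} = \frac{1}{8} \left(-15\right) + 25 = - \frac{15}{8} + 25 = \frac{185}{8}$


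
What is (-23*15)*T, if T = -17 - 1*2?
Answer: 6555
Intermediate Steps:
T = -19 (T = -17 - 2 = -19)
(-23*15)*T = -23*15*(-19) = -345*(-19) = 6555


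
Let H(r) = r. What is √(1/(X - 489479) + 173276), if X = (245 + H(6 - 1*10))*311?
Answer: √465228360889779/51816 ≈ 416.26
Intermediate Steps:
X = 74951 (X = (245 + (6 - 1*10))*311 = (245 + (6 - 10))*311 = (245 - 4)*311 = 241*311 = 74951)
√(1/(X - 489479) + 173276) = √(1/(74951 - 489479) + 173276) = √(1/(-414528) + 173276) = √(-1/414528 + 173276) = √(71827753727/414528) = √465228360889779/51816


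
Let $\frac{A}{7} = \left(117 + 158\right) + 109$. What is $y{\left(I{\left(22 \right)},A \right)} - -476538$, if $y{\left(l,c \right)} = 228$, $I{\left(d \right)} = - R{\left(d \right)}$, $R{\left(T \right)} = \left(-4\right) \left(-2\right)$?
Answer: $476766$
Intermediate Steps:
$R{\left(T \right)} = 8$
$A = 2688$ ($A = 7 \left(\left(117 + 158\right) + 109\right) = 7 \left(275 + 109\right) = 7 \cdot 384 = 2688$)
$I{\left(d \right)} = -8$ ($I{\left(d \right)} = \left(-1\right) 8 = -8$)
$y{\left(I{\left(22 \right)},A \right)} - -476538 = 228 - -476538 = 228 + 476538 = 476766$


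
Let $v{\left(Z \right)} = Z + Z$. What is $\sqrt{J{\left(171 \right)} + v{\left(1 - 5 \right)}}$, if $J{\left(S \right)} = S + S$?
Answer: $\sqrt{334} \approx 18.276$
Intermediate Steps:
$v{\left(Z \right)} = 2 Z$
$J{\left(S \right)} = 2 S$
$\sqrt{J{\left(171 \right)} + v{\left(1 - 5 \right)}} = \sqrt{2 \cdot 171 + 2 \left(1 - 5\right)} = \sqrt{342 + 2 \left(1 - 5\right)} = \sqrt{342 + 2 \left(-4\right)} = \sqrt{342 - 8} = \sqrt{334}$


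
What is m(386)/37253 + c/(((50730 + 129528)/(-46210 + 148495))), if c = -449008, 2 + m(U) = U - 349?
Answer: -285151741870135/1119191879 ≈ -2.5478e+5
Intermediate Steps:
m(U) = -351 + U (m(U) = -2 + (U - 349) = -2 + (-349 + U) = -351 + U)
m(386)/37253 + c/(((50730 + 129528)/(-46210 + 148495))) = (-351 + 386)/37253 - 449008*(-46210 + 148495)/(50730 + 129528) = 35*(1/37253) - 449008/(180258/102285) = 35/37253 - 449008/(180258*(1/102285)) = 35/37253 - 449008/60086/34095 = 35/37253 - 449008*34095/60086 = 35/37253 - 7654463880/30043 = -285151741870135/1119191879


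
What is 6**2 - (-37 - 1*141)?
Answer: 214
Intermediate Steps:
6**2 - (-37 - 1*141) = 36 - (-37 - 141) = 36 - 1*(-178) = 36 + 178 = 214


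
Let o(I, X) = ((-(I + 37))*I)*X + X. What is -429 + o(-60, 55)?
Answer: -76274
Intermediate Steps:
o(I, X) = X + I*X*(-37 - I) (o(I, X) = ((-(37 + I))*I)*X + X = ((-37 - I)*I)*X + X = (I*(-37 - I))*X + X = I*X*(-37 - I) + X = X + I*X*(-37 - I))
-429 + o(-60, 55) = -429 + 55*(1 - 1*(-60)² - 37*(-60)) = -429 + 55*(1 - 1*3600 + 2220) = -429 + 55*(1 - 3600 + 2220) = -429 + 55*(-1379) = -429 - 75845 = -76274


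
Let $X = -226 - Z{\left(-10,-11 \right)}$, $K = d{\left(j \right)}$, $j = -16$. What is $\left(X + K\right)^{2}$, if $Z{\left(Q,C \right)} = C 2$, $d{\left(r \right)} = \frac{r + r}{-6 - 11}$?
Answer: $\frac{11806096}{289} \approx 40852.0$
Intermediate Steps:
$d{\left(r \right)} = - \frac{2 r}{17}$ ($d{\left(r \right)} = \frac{2 r}{-17} = 2 r \left(- \frac{1}{17}\right) = - \frac{2 r}{17}$)
$K = \frac{32}{17}$ ($K = \left(- \frac{2}{17}\right) \left(-16\right) = \frac{32}{17} \approx 1.8824$)
$Z{\left(Q,C \right)} = 2 C$
$X = -204$ ($X = -226 - 2 \left(-11\right) = -226 - -22 = -226 + 22 = -204$)
$\left(X + K\right)^{2} = \left(-204 + \frac{32}{17}\right)^{2} = \left(- \frac{3436}{17}\right)^{2} = \frac{11806096}{289}$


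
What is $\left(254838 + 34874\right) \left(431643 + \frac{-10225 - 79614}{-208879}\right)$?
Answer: $\frac{26120795491005632}{208879} \approx 1.2505 \cdot 10^{11}$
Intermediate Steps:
$\left(254838 + 34874\right) \left(431643 + \frac{-10225 - 79614}{-208879}\right) = 289712 \left(431643 - - \frac{89839}{208879}\right) = 289712 \left(431643 + \frac{89839}{208879}\right) = 289712 \cdot \frac{90161248036}{208879} = \frac{26120795491005632}{208879}$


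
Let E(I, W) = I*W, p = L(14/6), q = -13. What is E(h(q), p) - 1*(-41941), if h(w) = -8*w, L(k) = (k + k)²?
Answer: 397853/9 ≈ 44206.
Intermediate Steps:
L(k) = 4*k² (L(k) = (2*k)² = 4*k²)
p = 196/9 (p = 4*(14/6)² = 4*(14*(⅙))² = 4*(7/3)² = 4*(49/9) = 196/9 ≈ 21.778)
E(h(q), p) - 1*(-41941) = -8*(-13)*(196/9) - 1*(-41941) = 104*(196/9) + 41941 = 20384/9 + 41941 = 397853/9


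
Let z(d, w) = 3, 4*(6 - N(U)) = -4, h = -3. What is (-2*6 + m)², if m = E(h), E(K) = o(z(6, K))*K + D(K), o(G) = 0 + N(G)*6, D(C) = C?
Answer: 19881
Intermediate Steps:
N(U) = 7 (N(U) = 6 - ¼*(-4) = 6 + 1 = 7)
o(G) = 42 (o(G) = 0 + 7*6 = 0 + 42 = 42)
E(K) = 43*K (E(K) = 42*K + K = 43*K)
m = -129 (m = 43*(-3) = -129)
(-2*6 + m)² = (-2*6 - 129)² = (-12 - 129)² = (-141)² = 19881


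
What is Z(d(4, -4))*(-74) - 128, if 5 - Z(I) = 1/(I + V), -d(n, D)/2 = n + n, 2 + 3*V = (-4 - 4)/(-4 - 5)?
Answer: -111057/221 ≈ -502.52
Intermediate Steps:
V = -10/27 (V = -⅔ + ((-4 - 4)/(-4 - 5))/3 = -⅔ + (-8/(-9))/3 = -⅔ + (-8*(-⅑))/3 = -⅔ + (⅓)*(8/9) = -⅔ + 8/27 = -10/27 ≈ -0.37037)
d(n, D) = -4*n (d(n, D) = -2*(n + n) = -4*n)
Z(I) = 5 - 1/(-10/27 + I) (Z(I) = 5 - 1/(I - 10/27) = 5 - 1/(-10/27 + I))
Z(d(4, -4))*(-74) - 128 = ((-77 + 135*(-4*4))/(-10 + 27*(-4*4)))*(-74) - 128 = ((-77 + 135*(-16))/(-10 + 27*(-16)))*(-74) - 128 = ((-77 - 2160)/(-10 - 432))*(-74) - 128 = (-2237/(-442))*(-74) - 128 = -1/442*(-2237)*(-74) - 128 = (2237/442)*(-74) - 128 = -82769/221 - 128 = -111057/221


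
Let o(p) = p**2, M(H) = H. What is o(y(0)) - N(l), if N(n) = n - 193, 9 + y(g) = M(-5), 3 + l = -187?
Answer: 579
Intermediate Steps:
l = -190 (l = -3 - 187 = -190)
y(g) = -14 (y(g) = -9 - 5 = -14)
N(n) = -193 + n
o(y(0)) - N(l) = (-14)**2 - (-193 - 190) = 196 - 1*(-383) = 196 + 383 = 579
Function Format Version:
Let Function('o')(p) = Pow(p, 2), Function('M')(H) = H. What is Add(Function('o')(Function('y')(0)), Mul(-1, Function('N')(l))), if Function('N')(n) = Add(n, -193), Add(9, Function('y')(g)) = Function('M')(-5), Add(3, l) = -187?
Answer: 579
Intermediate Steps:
l = -190 (l = Add(-3, -187) = -190)
Function('y')(g) = -14 (Function('y')(g) = Add(-9, -5) = -14)
Function('N')(n) = Add(-193, n)
Add(Function('o')(Function('y')(0)), Mul(-1, Function('N')(l))) = Add(Pow(-14, 2), Mul(-1, Add(-193, -190))) = Add(196, Mul(-1, -383)) = Add(196, 383) = 579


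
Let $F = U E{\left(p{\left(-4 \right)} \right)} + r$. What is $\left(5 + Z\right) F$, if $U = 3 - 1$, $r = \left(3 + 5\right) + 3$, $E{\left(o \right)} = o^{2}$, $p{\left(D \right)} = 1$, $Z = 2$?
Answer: $91$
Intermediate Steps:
$r = 11$ ($r = 8 + 3 = 11$)
$U = 2$
$F = 13$ ($F = 2 \cdot 1^{2} + 11 = 2 \cdot 1 + 11 = 2 + 11 = 13$)
$\left(5 + Z\right) F = \left(5 + 2\right) 13 = 7 \cdot 13 = 91$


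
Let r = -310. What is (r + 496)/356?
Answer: 93/178 ≈ 0.52247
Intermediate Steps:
(r + 496)/356 = (-310 + 496)/356 = (1/356)*186 = 93/178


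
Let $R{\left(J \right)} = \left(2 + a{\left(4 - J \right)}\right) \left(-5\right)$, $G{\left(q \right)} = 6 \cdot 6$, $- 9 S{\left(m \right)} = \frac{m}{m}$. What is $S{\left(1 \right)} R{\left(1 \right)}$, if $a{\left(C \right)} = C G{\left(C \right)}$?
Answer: $\frac{550}{9} \approx 61.111$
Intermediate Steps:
$S{\left(m \right)} = - \frac{1}{9}$ ($S{\left(m \right)} = - \frac{m \frac{1}{m}}{9} = \left(- \frac{1}{9}\right) 1 = - \frac{1}{9}$)
$G{\left(q \right)} = 36$
$a{\left(C \right)} = 36 C$ ($a{\left(C \right)} = C 36 = 36 C$)
$R{\left(J \right)} = -730 + 180 J$ ($R{\left(J \right)} = \left(2 + 36 \left(4 - J\right)\right) \left(-5\right) = \left(2 - \left(-144 + 36 J\right)\right) \left(-5\right) = \left(146 - 36 J\right) \left(-5\right) = -730 + 180 J$)
$S{\left(1 \right)} R{\left(1 \right)} = - \frac{-730 + 180 \cdot 1}{9} = - \frac{-730 + 180}{9} = \left(- \frac{1}{9}\right) \left(-550\right) = \frac{550}{9}$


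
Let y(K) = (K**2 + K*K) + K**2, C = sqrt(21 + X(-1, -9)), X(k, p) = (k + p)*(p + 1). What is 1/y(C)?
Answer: 1/303 ≈ 0.0033003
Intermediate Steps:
X(k, p) = (1 + p)*(k + p) (X(k, p) = (k + p)*(1 + p) = (1 + p)*(k + p))
C = sqrt(101) (C = sqrt(21 + (-1 - 9 + (-9)**2 - 1*(-9))) = sqrt(21 + (-1 - 9 + 81 + 9)) = sqrt(21 + 80) = sqrt(101) ≈ 10.050)
y(K) = 3*K**2 (y(K) = (K**2 + K**2) + K**2 = 2*K**2 + K**2 = 3*K**2)
1/y(C) = 1/(3*(sqrt(101))**2) = 1/(3*101) = 1/303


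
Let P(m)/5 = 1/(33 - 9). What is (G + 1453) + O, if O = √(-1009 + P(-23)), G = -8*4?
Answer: 1421 + I*√145266/12 ≈ 1421.0 + 31.761*I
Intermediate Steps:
P(m) = 5/24 (P(m) = 5/(33 - 9) = 5/24)
G = -32
O = I*√145266/12 (O = √(-1009 + 5/24) = √(-24211/24) = I*√145266/12 ≈ 31.761*I)
(G + 1453) + O = (-32 + 1453) + I*√145266/12 = 1421 + I*√145266/12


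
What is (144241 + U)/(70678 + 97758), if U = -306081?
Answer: -2380/2477 ≈ -0.96084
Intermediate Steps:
(144241 + U)/(70678 + 97758) = (144241 - 306081)/(70678 + 97758) = -161840/168436 = -161840*1/168436 = -2380/2477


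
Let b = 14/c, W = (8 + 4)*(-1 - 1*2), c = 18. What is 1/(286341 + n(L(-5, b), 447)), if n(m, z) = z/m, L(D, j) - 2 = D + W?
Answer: 13/3722284 ≈ 3.4925e-6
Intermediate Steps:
W = -36 (W = 12*(-1 - 2) = 12*(-3) = -36)
b = 7/9 (b = 14/18 = 14*(1/18) = 7/9 ≈ 0.77778)
L(D, j) = -34 + D (L(D, j) = 2 + (D - 36) = 2 + (-36 + D) = -34 + D)
1/(286341 + n(L(-5, b), 447)) = 1/(286341 + 447/(-34 - 5)) = 1/(286341 + 447/(-39)) = 1/(286341 + 447*(-1/39)) = 1/(286341 - 149/13) = 1/(3722284/13) = 13/3722284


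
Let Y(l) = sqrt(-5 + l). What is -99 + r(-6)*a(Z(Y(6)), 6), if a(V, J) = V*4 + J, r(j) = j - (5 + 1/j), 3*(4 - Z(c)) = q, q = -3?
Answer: -1142/3 ≈ -380.67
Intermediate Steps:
Z(c) = 5 (Z(c) = 4 - 1/3*(-3) = 4 + 1 = 5)
r(j) = -5 + j - 1/j (r(j) = j - (5 + 1/j) = j + (-5 - 1/j) = -5 + j - 1/j)
a(V, J) = J + 4*V (a(V, J) = 4*V + J = J + 4*V)
-99 + r(-6)*a(Z(Y(6)), 6) = -99 + (-5 - 6 - 1/(-6))*(6 + 4*5) = -99 + (-5 - 6 - 1*(-1/6))*(6 + 20) = -99 + (-5 - 6 + 1/6)*26 = -99 - 65/6*26 = -99 - 845/3 = -1142/3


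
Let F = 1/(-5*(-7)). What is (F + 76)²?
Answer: 7080921/1225 ≈ 5780.3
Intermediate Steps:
F = 1/35 ≈ 0.028571
(F + 76)² = (1/35 + 76)² = (2661/35)² = 7080921/1225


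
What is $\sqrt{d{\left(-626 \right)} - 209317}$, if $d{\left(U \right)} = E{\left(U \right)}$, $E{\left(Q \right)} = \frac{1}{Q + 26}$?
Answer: $\frac{i \sqrt{753541206}}{60} \approx 457.51 i$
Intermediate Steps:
$E{\left(Q \right)} = \frac{1}{26 + Q}$
$d{\left(U \right)} = \frac{1}{26 + U}$
$\sqrt{d{\left(-626 \right)} - 209317} = \sqrt{\frac{1}{26 - 626} - 209317} = \sqrt{\frac{1}{-600} - 209317} = \sqrt{- \frac{1}{600} - 209317} = \sqrt{- \frac{125590201}{600}} = \frac{i \sqrt{753541206}}{60}$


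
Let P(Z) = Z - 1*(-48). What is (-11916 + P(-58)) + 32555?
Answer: 20629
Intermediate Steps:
P(Z) = 48 + Z (P(Z) = Z + 48 = 48 + Z)
(-11916 + P(-58)) + 32555 = (-11916 + (48 - 58)) + 32555 = (-11916 - 10) + 32555 = -11926 + 32555 = 20629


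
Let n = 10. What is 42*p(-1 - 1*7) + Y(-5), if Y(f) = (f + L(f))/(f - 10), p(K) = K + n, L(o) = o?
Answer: 254/3 ≈ 84.667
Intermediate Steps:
p(K) = 10 + K (p(K) = K + 10 = 10 + K)
Y(f) = 2*f/(-10 + f) (Y(f) = (f + f)/(f - 10) = (2*f)/(-10 + f) = 2*f/(-10 + f))
42*p(-1 - 1*7) + Y(-5) = 42*(10 + (-1 - 1*7)) + 2*(-5)/(-10 - 5) = 42*(10 + (-1 - 7)) + 2*(-5)/(-15) = 42*(10 - 8) + 2*(-5)*(-1/15) = 42*2 + ⅔ = 84 + ⅔ = 254/3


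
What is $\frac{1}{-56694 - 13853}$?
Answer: $- \frac{1}{70547} \approx -1.4175 \cdot 10^{-5}$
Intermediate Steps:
$\frac{1}{-56694 - 13853} = \frac{1}{-70547} = - \frac{1}{70547}$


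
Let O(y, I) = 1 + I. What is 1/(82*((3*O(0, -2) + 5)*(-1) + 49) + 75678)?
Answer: 1/79532 ≈ 1.2574e-5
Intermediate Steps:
1/(82*((3*O(0, -2) + 5)*(-1) + 49) + 75678) = 1/(82*((3*(1 - 2) + 5)*(-1) + 49) + 75678) = 1/(82*((3*(-1) + 5)*(-1) + 49) + 75678) = 1/(82*((-3 + 5)*(-1) + 49) + 75678) = 1/(82*(2*(-1) + 49) + 75678) = 1/(82*(-2 + 49) + 75678) = 1/(82*47 + 75678) = 1/(3854 + 75678) = 1/79532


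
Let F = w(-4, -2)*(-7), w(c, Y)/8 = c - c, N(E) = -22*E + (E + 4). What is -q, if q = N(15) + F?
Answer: 311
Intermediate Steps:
N(E) = 4 - 21*E (N(E) = -22*E + (4 + E) = 4 - 21*E)
w(c, Y) = 0 (w(c, Y) = 8*(c - c) = 8*0 = 0)
F = 0 (F = 0*(-7) = 0)
q = -311 (q = (4 - 21*15) + 0 = (4 - 315) + 0 = -311 + 0 = -311)
-q = -1*(-311) = 311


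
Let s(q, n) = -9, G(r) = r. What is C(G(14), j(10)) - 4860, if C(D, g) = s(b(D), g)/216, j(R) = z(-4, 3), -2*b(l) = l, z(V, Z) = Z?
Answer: -116641/24 ≈ -4860.0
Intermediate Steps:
b(l) = -l/2
j(R) = 3
C(D, g) = -1/24 (C(D, g) = -9/216 = -9*1/216 = -1/24)
C(G(14), j(10)) - 4860 = -1/24 - 4860 = -116641/24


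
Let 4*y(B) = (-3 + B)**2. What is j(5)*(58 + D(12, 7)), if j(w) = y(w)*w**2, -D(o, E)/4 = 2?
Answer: 1250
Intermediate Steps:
y(B) = (-3 + B)**2/4
D(o, E) = -8 (D(o, E) = -4*2 = -8)
j(w) = w**2*(-3 + w)**2/4 (j(w) = ((-3 + w)**2/4)*w**2 = w**2*(-3 + w)**2/4)
j(5)*(58 + D(12, 7)) = ((1/4)*5**2*(-3 + 5)**2)*(58 - 8) = ((1/4)*25*2**2)*50 = ((1/4)*25*4)*50 = 25*50 = 1250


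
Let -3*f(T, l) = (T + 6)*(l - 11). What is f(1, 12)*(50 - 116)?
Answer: 154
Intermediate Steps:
f(T, l) = -(-11 + l)*(6 + T)/3 (f(T, l) = -(T + 6)*(l - 11)/3 = -(6 + T)*(-11 + l)/3 = -(-11 + l)*(6 + T)/3)
f(1, 12)*(50 - 116) = (22 - 2*12 + (11/3)*1 - 1/3*1*12)*(50 - 116) = (22 - 24 + 11/3 - 4)*(-66) = -7/3*(-66) = 154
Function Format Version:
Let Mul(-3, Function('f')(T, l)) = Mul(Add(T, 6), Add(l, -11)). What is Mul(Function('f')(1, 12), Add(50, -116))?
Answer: 154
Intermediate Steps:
Function('f')(T, l) = Mul(Rational(-1, 3), Add(-11, l), Add(6, T)) (Function('f')(T, l) = Mul(Rational(-1, 3), Mul(Add(T, 6), Add(l, -11))) = Mul(Rational(-1, 3), Mul(Add(6, T), Add(-11, l))) = Mul(Rational(-1, 3), Mul(Add(-11, l), Add(6, T))) = Mul(Rational(-1, 3), Add(-11, l), Add(6, T)))
Mul(Function('f')(1, 12), Add(50, -116)) = Mul(Add(22, Mul(-2, 12), Mul(Rational(11, 3), 1), Mul(Rational(-1, 3), 1, 12)), Add(50, -116)) = Mul(Add(22, -24, Rational(11, 3), -4), -66) = Mul(Rational(-7, 3), -66) = 154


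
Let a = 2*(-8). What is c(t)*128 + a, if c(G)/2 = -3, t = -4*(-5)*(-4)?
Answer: -784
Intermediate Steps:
a = -16
t = -80 (t = 20*(-4) = -80)
c(G) = -6 (c(G) = 2*(-3) = -6)
c(t)*128 + a = -6*128 - 16 = -768 - 16 = -784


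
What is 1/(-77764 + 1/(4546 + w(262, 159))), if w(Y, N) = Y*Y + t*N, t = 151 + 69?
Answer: -108170/8411731879 ≈ -1.2859e-5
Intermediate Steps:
t = 220
w(Y, N) = Y² + 220*N (w(Y, N) = Y*Y + 220*N = Y² + 220*N)
1/(-77764 + 1/(4546 + w(262, 159))) = 1/(-77764 + 1/(4546 + (262² + 220*159))) = 1/(-77764 + 1/(4546 + (68644 + 34980))) = 1/(-77764 + 1/(4546 + 103624)) = 1/(-77764 + 1/108170) = 1/(-8411731879/108170) = -108170/8411731879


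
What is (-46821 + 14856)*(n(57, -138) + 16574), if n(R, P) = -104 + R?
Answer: -528285555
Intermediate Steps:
(-46821 + 14856)*(n(57, -138) + 16574) = (-46821 + 14856)*((-104 + 57) + 16574) = -31965*(-47 + 16574) = -31965*16527 = -528285555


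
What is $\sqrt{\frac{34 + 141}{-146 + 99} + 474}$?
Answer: $\frac{31 \sqrt{1081}}{47} \approx 21.686$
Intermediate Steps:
$\sqrt{\frac{34 + 141}{-146 + 99} + 474} = \sqrt{\frac{175}{-47} + 474} = \sqrt{175 \left(- \frac{1}{47}\right) + 474} = \sqrt{- \frac{175}{47} + 474} = \sqrt{\frac{22103}{47}} = \frac{31 \sqrt{1081}}{47}$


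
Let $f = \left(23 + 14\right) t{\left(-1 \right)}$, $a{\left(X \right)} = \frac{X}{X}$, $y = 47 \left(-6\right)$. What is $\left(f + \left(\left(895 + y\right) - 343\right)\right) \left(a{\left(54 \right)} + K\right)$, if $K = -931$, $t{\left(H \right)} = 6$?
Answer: $-457560$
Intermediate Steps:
$y = -282$
$a{\left(X \right)} = 1$
$f = 222$ ($f = \left(23 + 14\right) 6 = 37 \cdot 6 = 222$)
$\left(f + \left(\left(895 + y\right) - 343\right)\right) \left(a{\left(54 \right)} + K\right) = \left(222 + \left(\left(895 - 282\right) - 343\right)\right) \left(1 - 931\right) = \left(222 + \left(613 - 343\right)\right) \left(-930\right) = \left(222 + 270\right) \left(-930\right) = 492 \left(-930\right) = -457560$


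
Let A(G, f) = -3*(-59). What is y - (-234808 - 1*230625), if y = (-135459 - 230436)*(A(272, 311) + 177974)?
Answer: -65184094712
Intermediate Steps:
A(G, f) = 177
y = -65184560145 (y = (-135459 - 230436)*(177 + 177974) = -365895*178151 = -65184560145)
y - (-234808 - 1*230625) = -65184560145 - (-234808 - 1*230625) = -65184560145 - (-234808 - 230625) = -65184560145 - 1*(-465433) = -65184560145 + 465433 = -65184094712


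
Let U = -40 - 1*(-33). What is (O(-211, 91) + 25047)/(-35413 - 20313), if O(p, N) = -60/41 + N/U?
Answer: -513167/1142383 ≈ -0.44921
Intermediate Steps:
U = -7 (U = -40 + 33 = -7)
O(p, N) = -60/41 - N/7 (O(p, N) = -60/41 + N/(-7) = -60*1/41 + N*(-⅐) = -60/41 - N/7)
(O(-211, 91) + 25047)/(-35413 - 20313) = ((-60/41 - ⅐*91) + 25047)/(-35413 - 20313) = ((-60/41 - 13) + 25047)/(-55726) = (-593/41 + 25047)*(-1/55726) = (1026334/41)*(-1/55726) = -513167/1142383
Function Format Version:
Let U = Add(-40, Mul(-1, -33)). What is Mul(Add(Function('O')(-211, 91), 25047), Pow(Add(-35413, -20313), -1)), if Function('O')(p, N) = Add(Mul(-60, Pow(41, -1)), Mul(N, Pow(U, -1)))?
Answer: Rational(-513167, 1142383) ≈ -0.44921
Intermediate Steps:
U = -7 (U = Add(-40, 33) = -7)
Function('O')(p, N) = Add(Rational(-60, 41), Mul(Rational(-1, 7), N)) (Function('O')(p, N) = Add(Mul(-60, Pow(41, -1)), Mul(N, Pow(-7, -1))) = Add(Mul(-60, Rational(1, 41)), Mul(N, Rational(-1, 7))) = Add(Rational(-60, 41), Mul(Rational(-1, 7), N)))
Mul(Add(Function('O')(-211, 91), 25047), Pow(Add(-35413, -20313), -1)) = Mul(Add(Add(Rational(-60, 41), Mul(Rational(-1, 7), 91)), 25047), Pow(Add(-35413, -20313), -1)) = Mul(Add(Add(Rational(-60, 41), -13), 25047), Pow(-55726, -1)) = Mul(Add(Rational(-593, 41), 25047), Rational(-1, 55726)) = Mul(Rational(1026334, 41), Rational(-1, 55726)) = Rational(-513167, 1142383)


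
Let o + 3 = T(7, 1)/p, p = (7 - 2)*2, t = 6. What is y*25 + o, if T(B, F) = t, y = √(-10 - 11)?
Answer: -12/5 + 25*I*√21 ≈ -2.4 + 114.56*I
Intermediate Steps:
p = 10 (p = 5*2 = 10)
y = I*√21 (y = √(-21) = I*√21 ≈ 4.5826*I)
T(B, F) = 6
o = -12/5 (o = -3 + 6/10 = -3 + 6*(⅒) = -3 + ⅗ = -12/5 ≈ -2.4000)
y*25 + o = (I*√21)*25 - 12/5 = 25*I*√21 - 12/5 = -12/5 + 25*I*√21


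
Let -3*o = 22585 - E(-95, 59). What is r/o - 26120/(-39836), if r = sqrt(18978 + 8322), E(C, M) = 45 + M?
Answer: 6530/9959 - 30*sqrt(273)/22481 ≈ 0.63364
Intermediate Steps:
o = -22481/3 (o = -(22585 - (45 + 59))/3 = -(22585 - 1*104)/3 = -(22585 - 104)/3 = -1/3*22481 = -22481/3 ≈ -7493.7)
r = 10*sqrt(273) (r = sqrt(27300) = 10*sqrt(273) ≈ 165.23)
r/o - 26120/(-39836) = (10*sqrt(273))/(-22481/3) - 26120/(-39836) = (10*sqrt(273))*(-3/22481) - 26120*(-1/39836) = -30*sqrt(273)/22481 + 6530/9959 = 6530/9959 - 30*sqrt(273)/22481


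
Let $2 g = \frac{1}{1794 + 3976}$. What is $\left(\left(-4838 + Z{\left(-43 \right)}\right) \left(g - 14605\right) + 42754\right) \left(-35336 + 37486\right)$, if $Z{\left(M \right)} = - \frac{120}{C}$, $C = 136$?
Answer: $\frac{2982651178949185}{19618} \approx 1.5204 \cdot 10^{11}$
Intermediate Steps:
$g = \frac{1}{11540}$ ($g = \frac{1}{2 \left(1794 + 3976\right)} = \frac{1}{2 \cdot 5770} = \frac{1}{2} \cdot \frac{1}{5770} = \frac{1}{11540} \approx 8.6655 \cdot 10^{-5}$)
$Z{\left(M \right)} = - \frac{15}{17}$ ($Z{\left(M \right)} = - \frac{120}{136} = \left(-120\right) \frac{1}{136} = - \frac{15}{17}$)
$\left(\left(-4838 + Z{\left(-43 \right)}\right) \left(g - 14605\right) + 42754\right) \left(-35336 + 37486\right) = \left(\left(-4838 - \frac{15}{17}\right) \left(\frac{1}{11540} - 14605\right) + 42754\right) \left(-35336 + 37486\right) = \left(\left(- \frac{82261}{17}\right) \left(- \frac{168541699}{11540}\right) + 42754\right) 2150 = \left(\frac{13864408701439}{196180} + 42754\right) 2150 = \frac{13872796181159}{196180} \cdot 2150 = \frac{2982651178949185}{19618}$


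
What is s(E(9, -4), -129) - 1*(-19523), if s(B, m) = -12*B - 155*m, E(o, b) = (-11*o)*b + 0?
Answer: 34766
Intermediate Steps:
E(o, b) = -11*b*o (E(o, b) = -11*b*o + 0 = -11*b*o)
s(B, m) = -155*m - 12*B
s(E(9, -4), -129) - 1*(-19523) = (-155*(-129) - (-132)*(-4)*9) - 1*(-19523) = (19995 - 12*396) + 19523 = (19995 - 4752) + 19523 = 15243 + 19523 = 34766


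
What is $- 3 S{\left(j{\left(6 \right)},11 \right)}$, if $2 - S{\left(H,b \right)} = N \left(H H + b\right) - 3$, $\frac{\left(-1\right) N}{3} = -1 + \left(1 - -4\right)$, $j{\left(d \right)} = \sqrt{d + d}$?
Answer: $-843$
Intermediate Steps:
$j{\left(d \right)} = \sqrt{2} \sqrt{d}$ ($j{\left(d \right)} = \sqrt{2 d} = \sqrt{2} \sqrt{d}$)
$N = -12$ ($N = - 3 \left(-1 + \left(1 - -4\right)\right) = - 3 \left(-1 + \left(1 + 4\right)\right) = - 3 \left(-1 + 5\right) = \left(-3\right) 4 = -12$)
$S{\left(H,b \right)} = 5 + 12 b + 12 H^{2}$ ($S{\left(H,b \right)} = 2 - \left(- 12 \left(H H + b\right) - 3\right) = 2 - \left(- 12 \left(H^{2} + b\right) - 3\right) = 2 - \left(- 12 \left(b + H^{2}\right) - 3\right) = 2 - \left(\left(- 12 b - 12 H^{2}\right) - 3\right) = 2 - \left(-3 - 12 b - 12 H^{2}\right) = 2 + \left(3 + 12 b + 12 H^{2}\right) = 5 + 12 b + 12 H^{2}$)
$- 3 S{\left(j{\left(6 \right)},11 \right)} = - 3 \left(5 + 12 \cdot 11 + 12 \left(\sqrt{2} \sqrt{6}\right)^{2}\right) = - 3 \left(5 + 132 + 12 \left(2 \sqrt{3}\right)^{2}\right) = - 3 \left(5 + 132 + 12 \cdot 12\right) = - 3 \left(5 + 132 + 144\right) = \left(-3\right) 281 = -843$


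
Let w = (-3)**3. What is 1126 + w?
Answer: 1099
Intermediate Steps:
w = -27
1126 + w = 1126 - 27 = 1099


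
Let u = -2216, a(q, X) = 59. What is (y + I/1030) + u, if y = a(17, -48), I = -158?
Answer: -1110934/515 ≈ -2157.2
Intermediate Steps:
y = 59
(y + I/1030) + u = (59 - 158/1030) - 2216 = (59 - 158*1/1030) - 2216 = (59 - 79/515) - 2216 = 30306/515 - 2216 = -1110934/515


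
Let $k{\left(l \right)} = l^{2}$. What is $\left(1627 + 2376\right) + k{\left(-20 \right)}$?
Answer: $4403$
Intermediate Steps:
$\left(1627 + 2376\right) + k{\left(-20 \right)} = \left(1627 + 2376\right) + \left(-20\right)^{2} = 4003 + 400 = 4403$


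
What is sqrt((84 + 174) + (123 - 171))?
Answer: sqrt(210) ≈ 14.491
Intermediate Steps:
sqrt((84 + 174) + (123 - 171)) = sqrt(258 - 48) = sqrt(210)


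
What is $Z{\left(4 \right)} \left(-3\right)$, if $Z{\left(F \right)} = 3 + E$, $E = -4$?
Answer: $3$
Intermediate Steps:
$Z{\left(F \right)} = -1$ ($Z{\left(F \right)} = 3 - 4 = -1$)
$Z{\left(4 \right)} \left(-3\right) = \left(-1\right) \left(-3\right) = 3$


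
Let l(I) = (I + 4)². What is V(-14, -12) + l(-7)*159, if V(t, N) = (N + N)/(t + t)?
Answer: 10023/7 ≈ 1431.9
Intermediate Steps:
l(I) = (4 + I)²
V(t, N) = N/t (V(t, N) = (2*N)/((2*t)) = (2*N)*(1/(2*t)) = N/t)
V(-14, -12) + l(-7)*159 = -12/(-14) + (4 - 7)²*159 = -12*(-1/14) + (-3)²*159 = 6/7 + 9*159 = 6/7 + 1431 = 10023/7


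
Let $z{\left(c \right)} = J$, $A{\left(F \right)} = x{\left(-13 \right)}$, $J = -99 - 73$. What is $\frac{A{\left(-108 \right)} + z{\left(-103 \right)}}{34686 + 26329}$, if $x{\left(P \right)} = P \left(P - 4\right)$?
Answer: $\frac{49}{61015} \approx 0.00080308$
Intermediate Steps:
$x{\left(P \right)} = P \left(-4 + P\right)$
$J = -172$ ($J = -99 - 73 = -172$)
$A{\left(F \right)} = 221$ ($A{\left(F \right)} = - 13 \left(-4 - 13\right) = \left(-13\right) \left(-17\right) = 221$)
$z{\left(c \right)} = -172$
$\frac{A{\left(-108 \right)} + z{\left(-103 \right)}}{34686 + 26329} = \frac{221 - 172}{34686 + 26329} = \frac{49}{61015}$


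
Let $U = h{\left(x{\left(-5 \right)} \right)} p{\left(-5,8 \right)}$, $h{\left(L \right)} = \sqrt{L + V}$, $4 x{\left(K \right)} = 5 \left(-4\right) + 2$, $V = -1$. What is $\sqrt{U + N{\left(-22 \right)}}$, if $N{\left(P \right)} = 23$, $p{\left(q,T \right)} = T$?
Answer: $\sqrt{23 + 4 i \sqrt{22}} \approx 5.1323 + 1.8278 i$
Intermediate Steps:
$x{\left(K \right)} = - \frac{9}{2}$ ($x{\left(K \right)} = \frac{5 \left(-4\right) + 2}{4} = \frac{-20 + 2}{4} = \frac{1}{4} \left(-18\right) = - \frac{9}{2}$)
$h{\left(L \right)} = \sqrt{-1 + L}$ ($h{\left(L \right)} = \sqrt{L - 1} = \sqrt{-1 + L}$)
$U = 4 i \sqrt{22}$ ($U = \sqrt{-1 - \frac{9}{2}} \cdot 8 = \sqrt{- \frac{11}{2}} \cdot 8 = \frac{i \sqrt{22}}{2} \cdot 8 = 4 i \sqrt{22} \approx 18.762 i$)
$\sqrt{U + N{\left(-22 \right)}} = \sqrt{4 i \sqrt{22} + 23} = \sqrt{23 + 4 i \sqrt{22}}$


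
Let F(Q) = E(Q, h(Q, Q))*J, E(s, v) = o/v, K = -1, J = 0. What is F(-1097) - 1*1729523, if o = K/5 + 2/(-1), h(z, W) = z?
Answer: -1729523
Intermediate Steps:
o = -11/5 (o = -1/5 + 2/(-1) = -1*⅕ + 2*(-1) = -⅕ - 2 = -11/5 ≈ -2.2000)
E(s, v) = -11/(5*v)
F(Q) = 0 (F(Q) = -11/(5*Q)*0 = 0)
F(-1097) - 1*1729523 = 0 - 1*1729523 = 0 - 1729523 = -1729523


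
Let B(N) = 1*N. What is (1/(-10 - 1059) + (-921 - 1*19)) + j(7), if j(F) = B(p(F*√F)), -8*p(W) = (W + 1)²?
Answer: -1050828/1069 - 7*√7/4 ≈ -987.63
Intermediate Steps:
p(W) = -(1 + W)²/8 (p(W) = -(W + 1)²/8 = -(1 + W)²/8)
B(N) = N
j(F) = -(1 + F^(3/2))²/8 (j(F) = -(1 + F*√F)²/8 = -(1 + F^(3/2))²/8)
(1/(-10 - 1059) + (-921 - 1*19)) + j(7) = (1/(-10 - 1059) + (-921 - 1*19)) - (1 + 7^(3/2))²/8 = (1/(-1069) + (-921 - 19)) - (1 + 7*√7)²/8 = (-1/1069 - 940) - (1 + 7*√7)²/8 = -1004861/1069 - (1 + 7*√7)²/8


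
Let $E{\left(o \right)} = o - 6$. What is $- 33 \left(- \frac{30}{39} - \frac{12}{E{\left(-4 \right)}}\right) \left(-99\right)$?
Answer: $\frac{91476}{65} \approx 1407.3$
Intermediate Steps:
$E{\left(o \right)} = -6 + o$ ($E{\left(o \right)} = o - 6 = -6 + o$)
$- 33 \left(- \frac{30}{39} - \frac{12}{E{\left(-4 \right)}}\right) \left(-99\right) = - 33 \left(- \frac{30}{39} - \frac{12}{-6 - 4}\right) \left(-99\right) = - 33 \left(\left(-30\right) \frac{1}{39} - \frac{12}{-10}\right) \left(-99\right) = - 33 \left(- \frac{10}{13} - - \frac{6}{5}\right) \left(-99\right) = - 33 \left(- \frac{10}{13} + \frac{6}{5}\right) \left(-99\right) = \left(-33\right) \frac{28}{65} \left(-99\right) = \left(- \frac{924}{65}\right) \left(-99\right) = \frac{91476}{65}$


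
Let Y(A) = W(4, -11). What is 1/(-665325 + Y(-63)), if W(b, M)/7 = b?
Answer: -1/665297 ≈ -1.5031e-6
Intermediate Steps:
W(b, M) = 7*b
Y(A) = 28 (Y(A) = 7*4 = 28)
1/(-665325 + Y(-63)) = 1/(-665325 + 28) = 1/(-665297) = -1/665297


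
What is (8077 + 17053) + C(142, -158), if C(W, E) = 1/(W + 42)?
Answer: 4623921/184 ≈ 25130.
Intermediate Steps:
C(W, E) = 1/(42 + W)
(8077 + 17053) + C(142, -158) = (8077 + 17053) + 1/(42 + 142) = 25130 + 1/184 = 4623921/184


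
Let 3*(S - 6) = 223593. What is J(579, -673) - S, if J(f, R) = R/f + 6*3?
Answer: -43147174/579 ≈ -74520.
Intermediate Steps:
S = 74537 (S = 6 + (1/3)*223593 = 6 + 74531 = 74537)
J(f, R) = 18 + R/f (J(f, R) = R/f + 18 = 18 + R/f)
J(579, -673) - S = (18 - 673/579) - 1*74537 = (18 - 673*1/579) - 74537 = (18 - 673/579) - 74537 = 9749/579 - 74537 = -43147174/579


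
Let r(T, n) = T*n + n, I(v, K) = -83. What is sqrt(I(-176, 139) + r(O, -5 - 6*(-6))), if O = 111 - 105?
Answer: sqrt(134) ≈ 11.576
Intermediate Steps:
O = 6
r(T, n) = n + T*n
sqrt(I(-176, 139) + r(O, -5 - 6*(-6))) = sqrt(-83 + (-5 - 6*(-6))*(1 + 6)) = sqrt(-83 + (-5 + 36)*7) = sqrt(-83 + 31*7) = sqrt(-83 + 217) = sqrt(134)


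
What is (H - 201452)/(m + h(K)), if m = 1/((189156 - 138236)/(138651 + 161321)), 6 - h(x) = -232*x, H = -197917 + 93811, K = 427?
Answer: -204723860/66380847 ≈ -3.0841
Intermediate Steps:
H = -104106
h(x) = 6 + 232*x (h(x) = 6 - (-232)*x = 6 + 232*x)
m = 3947/670 (m = 1/(50920/299972) = 1/(50920*(1/299972)) = 1/(670/3947) = 3947/670 ≈ 5.8910)
(H - 201452)/(m + h(K)) = (-104106 - 201452)/(3947/670 + (6 + 232*427)) = -305558/(3947/670 + (6 + 99064)) = -305558/(3947/670 + 99070) = -305558/66380847/670 = -305558*670/66380847 = -204723860/66380847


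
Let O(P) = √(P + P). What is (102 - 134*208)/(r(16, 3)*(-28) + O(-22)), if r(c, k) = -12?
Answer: -466536/5647 + 2777*I*√11/5647 ≈ -82.617 + 1.631*I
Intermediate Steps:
O(P) = √2*√P (O(P) = √(2*P) = √2*√P)
(102 - 134*208)/(r(16, 3)*(-28) + O(-22)) = (102 - 134*208)/(-12*(-28) + √2*√(-22)) = (102 - 27872)/(336 + √2*(I*√22)) = -27770/(336 + 2*I*√11)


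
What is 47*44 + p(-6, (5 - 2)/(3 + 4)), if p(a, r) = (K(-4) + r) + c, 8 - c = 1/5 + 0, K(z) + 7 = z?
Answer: 72283/35 ≈ 2065.2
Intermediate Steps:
K(z) = -7 + z
c = 39/5 (c = 8 - (1/5 + 0) = 8 - 1*1/5 = 8 - 1/5 = 39/5 ≈ 7.8000)
p(a, r) = -16/5 + r (p(a, r) = ((-7 - 4) + r) + 39/5 = (-11 + r) + 39/5 = -16/5 + r)
47*44 + p(-6, (5 - 2)/(3 + 4)) = 47*44 + (-16/5 + (5 - 2)/(3 + 4)) = 2068 + (-16/5 + 3/7) = 2068 - 97/35 = 72283/35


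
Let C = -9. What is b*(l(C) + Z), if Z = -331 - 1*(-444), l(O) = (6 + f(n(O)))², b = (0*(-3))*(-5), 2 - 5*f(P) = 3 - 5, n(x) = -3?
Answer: 0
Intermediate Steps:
f(P) = ⅘ (f(P) = ⅖ - (3 - 5)/5 = ⅖ - ⅕*(-2) = ⅖ + ⅖ = ⅘)
b = 0 (b = 0*(-5) = 0)
l(O) = 1156/25 (l(O) = (6 + ⅘)² = (34/5)² = 1156/25)
Z = 113 (Z = -331 + 444 = 113)
b*(l(C) + Z) = 0*(1156/25 + 113) = 0*(3981/25) = 0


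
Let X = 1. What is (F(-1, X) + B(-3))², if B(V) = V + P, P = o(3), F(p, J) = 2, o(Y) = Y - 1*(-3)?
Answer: 25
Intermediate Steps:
o(Y) = 3 + Y (o(Y) = Y + 3 = 3 + Y)
P = 6 (P = 3 + 3 = 6)
B(V) = 6 + V (B(V) = V + 6 = 6 + V)
(F(-1, X) + B(-3))² = (2 + (6 - 3))² = (2 + 3)² = 5² = 25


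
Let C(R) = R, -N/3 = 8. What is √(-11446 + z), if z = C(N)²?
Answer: I*√10870 ≈ 104.26*I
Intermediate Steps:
N = -24 (N = -3*8 = -24)
z = 576 (z = (-24)² = 576)
√(-11446 + z) = √(-11446 + 576) = √(-10870) = I*√10870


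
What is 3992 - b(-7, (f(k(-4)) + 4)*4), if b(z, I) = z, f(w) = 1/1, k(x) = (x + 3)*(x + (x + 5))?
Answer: 3999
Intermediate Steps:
k(x) = (3 + x)*(5 + 2*x) (k(x) = (3 + x)*(x + (5 + x)) = (3 + x)*(5 + 2*x))
f(w) = 1 (f(w) = 1*1 = 1)
3992 - b(-7, (f(k(-4)) + 4)*4) = 3992 - 1*(-7) = 3992 + 7 = 3999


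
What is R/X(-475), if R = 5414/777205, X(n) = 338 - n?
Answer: 5414/631867665 ≈ 8.5683e-6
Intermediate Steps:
R = 5414/777205 (R = 5414*(1/777205) = 5414/777205 ≈ 0.0069660)
R/X(-475) = 5414/(777205*(338 - 1*(-475))) = 5414/(777205*(338 + 475)) = (5414/777205)/813 = (5414/777205)*(1/813) = 5414/631867665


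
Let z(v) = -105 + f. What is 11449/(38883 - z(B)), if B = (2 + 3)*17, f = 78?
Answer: 11449/38910 ≈ 0.29424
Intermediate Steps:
B = 85 (B = 5*17 = 85)
z(v) = -27 (z(v) = -105 + 78 = -27)
11449/(38883 - z(B)) = 11449/(38883 - 1*(-27)) = 11449/(38883 + 27) = 11449/38910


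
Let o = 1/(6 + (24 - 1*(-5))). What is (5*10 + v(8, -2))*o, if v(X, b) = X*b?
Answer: 34/35 ≈ 0.97143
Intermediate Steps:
o = 1/35 (o = 1/(6 + (24 + 5)) = 1/(6 + 29) = 1/35 ≈ 0.028571)
(5*10 + v(8, -2))*o = (5*10 + 8*(-2))*(1/35) = (50 - 16)*(1/35) = 34*(1/35) = 34/35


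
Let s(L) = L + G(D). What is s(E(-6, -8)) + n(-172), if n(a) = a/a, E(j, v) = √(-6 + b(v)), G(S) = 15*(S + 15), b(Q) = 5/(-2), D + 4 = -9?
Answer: 31 + I*√34/2 ≈ 31.0 + 2.9155*I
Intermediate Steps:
D = -13 (D = -4 - 9 = -13)
b(Q) = -5/2 (b(Q) = 5*(-½) = -5/2)
G(S) = 225 + 15*S (G(S) = 15*(15 + S) = 225 + 15*S)
E(j, v) = I*√34/2 (E(j, v) = √(-6 - 5/2) = √(-17/2) = I*√34/2)
n(a) = 1
s(L) = 30 + L (s(L) = L + (225 + 15*(-13)) = L + (225 - 195) = L + 30 = 30 + L)
s(E(-6, -8)) + n(-172) = (30 + I*√34/2) + 1 = 31 + I*√34/2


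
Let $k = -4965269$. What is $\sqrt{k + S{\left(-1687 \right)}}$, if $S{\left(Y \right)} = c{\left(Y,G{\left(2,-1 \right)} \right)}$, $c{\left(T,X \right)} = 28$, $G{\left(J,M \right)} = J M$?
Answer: $i \sqrt{4965241} \approx 2228.3 i$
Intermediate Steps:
$S{\left(Y \right)} = 28$
$\sqrt{k + S{\left(-1687 \right)}} = \sqrt{-4965269 + 28} = \sqrt{-4965241} = i \sqrt{4965241}$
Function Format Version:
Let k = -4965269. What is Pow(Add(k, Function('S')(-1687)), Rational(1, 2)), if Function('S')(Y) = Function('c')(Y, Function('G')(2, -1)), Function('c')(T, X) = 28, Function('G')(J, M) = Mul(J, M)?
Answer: Mul(I, Pow(4965241, Rational(1, 2))) ≈ Mul(2228.3, I)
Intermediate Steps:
Function('S')(Y) = 28
Pow(Add(k, Function('S')(-1687)), Rational(1, 2)) = Pow(Add(-4965269, 28), Rational(1, 2)) = Pow(-4965241, Rational(1, 2)) = Mul(I, Pow(4965241, Rational(1, 2)))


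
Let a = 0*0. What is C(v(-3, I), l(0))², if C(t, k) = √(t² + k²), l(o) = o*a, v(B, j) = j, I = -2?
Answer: 4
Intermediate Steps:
a = 0
l(o) = 0 (l(o) = o*0 = 0)
C(t, k) = √(k² + t²)
C(v(-3, I), l(0))² = (√(0² + (-2)²))² = (√(0 + 4))² = (√4)² = 2² = 4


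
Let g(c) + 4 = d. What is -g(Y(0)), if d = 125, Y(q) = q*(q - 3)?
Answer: -121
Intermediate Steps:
Y(q) = q*(-3 + q)
g(c) = 121 (g(c) = -4 + 125 = 121)
-g(Y(0)) = -1*121 = -121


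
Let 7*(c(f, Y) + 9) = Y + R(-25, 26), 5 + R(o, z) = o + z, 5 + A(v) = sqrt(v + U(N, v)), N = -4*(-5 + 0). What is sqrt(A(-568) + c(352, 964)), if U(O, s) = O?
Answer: sqrt(6034 + 98*I*sqrt(137))/7 ≈ 11.147 + 1.0501*I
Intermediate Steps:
N = 20 (N = -4*(-5) = 20)
A(v) = -5 + sqrt(20 + v) (A(v) = -5 + sqrt(v + 20) = -5 + sqrt(20 + v))
R(o, z) = -5 + o + z (R(o, z) = -5 + (o + z) = -5 + o + z)
c(f, Y) = -67/7 + Y/7 (c(f, Y) = -9 + (Y + (-5 - 25 + 26))/7 = -9 + (Y - 4)/7 = -9 + (-4 + Y)/7 = -9 + (-4/7 + Y/7) = -67/7 + Y/7)
sqrt(A(-568) + c(352, 964)) = sqrt((-5 + sqrt(20 - 568)) + (-67/7 + (1/7)*964)) = sqrt((-5 + sqrt(-548)) + (-67/7 + 964/7)) = sqrt((-5 + 2*I*sqrt(137)) + 897/7) = sqrt(862/7 + 2*I*sqrt(137))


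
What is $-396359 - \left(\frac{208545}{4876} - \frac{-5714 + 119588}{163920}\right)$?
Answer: $- \frac{13201376712669}{33303080} \approx -3.964 \cdot 10^{5}$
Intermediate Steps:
$-396359 - \left(\frac{208545}{4876} - \frac{-5714 + 119588}{163920}\right) = -396359 + \left(113874 \cdot \frac{1}{163920} - \frac{208545}{4876}\right) = -396359 + \left(\frac{18979}{27320} - \frac{208545}{4876}\right) = -396359 - \frac{1401226949}{33303080} = - \frac{13201376712669}{33303080}$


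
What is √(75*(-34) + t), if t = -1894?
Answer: 2*I*√1111 ≈ 66.663*I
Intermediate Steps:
√(75*(-34) + t) = √(75*(-34) - 1894) = √(-2550 - 1894) = √(-4444) = 2*I*√1111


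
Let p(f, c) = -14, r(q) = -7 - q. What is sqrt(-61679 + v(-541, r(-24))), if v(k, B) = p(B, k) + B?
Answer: 2*I*sqrt(15419) ≈ 248.35*I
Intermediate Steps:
v(k, B) = -14 + B
sqrt(-61679 + v(-541, r(-24))) = sqrt(-61679 + (-14 + (-7 - 1*(-24)))) = sqrt(-61679 + (-14 + (-7 + 24))) = sqrt(-61679 + (-14 + 17)) = sqrt(-61679 + 3) = sqrt(-61676) = 2*I*sqrt(15419)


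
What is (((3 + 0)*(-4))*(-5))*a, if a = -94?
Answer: -5640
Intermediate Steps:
(((3 + 0)*(-4))*(-5))*a = (((3 + 0)*(-4))*(-5))*(-94) = ((3*(-4))*(-5))*(-94) = -12*(-5)*(-94) = 60*(-94) = -5640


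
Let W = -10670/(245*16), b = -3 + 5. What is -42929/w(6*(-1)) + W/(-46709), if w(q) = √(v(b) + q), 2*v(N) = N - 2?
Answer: 1067/18309928 + 42929*I*√6/6 ≈ 5.8274e-5 + 17526.0*I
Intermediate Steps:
b = 2
W = -1067/392 (W = -10670/3920 = -10670*1/3920 = -1067/392 ≈ -2.7219)
v(N) = -1 + N/2 (v(N) = (N - 2)/2 = (-2 + N)/2 = -1 + N/2)
w(q) = √q (w(q) = √((-1 + (½)*2) + q) = √((-1 + 1) + q) = √(0 + q) = √q)
-42929/w(6*(-1)) + W/(-46709) = -42929*(-I*√6/6) - 1067/392/(-46709) = -42929*(-I*√6/6) - 1067/392*(-1/46709) = -42929*(-I*√6/6) + 1067/18309928 = -(-42929)*I*√6/6 + 1067/18309928 = 42929*I*√6/6 + 1067/18309928 = 1067/18309928 + 42929*I*√6/6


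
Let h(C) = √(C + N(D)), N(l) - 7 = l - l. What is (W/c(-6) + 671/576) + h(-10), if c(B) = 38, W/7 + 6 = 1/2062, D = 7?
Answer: 674251/11283264 + I*√3 ≈ 0.059757 + 1.732*I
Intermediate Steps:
N(l) = 7 (N(l) = 7 + (l - l) = 7 + 0 = 7)
h(C) = √(7 + C) (h(C) = √(C + 7) = √(7 + C))
W = -86597/2062 (W = -42 + 7/2062 = -86597/2062 ≈ -41.997)
(W/c(-6) + 671/576) + h(-10) = (-86597/2062/38 + 671/576) + √(7 - 10) = (-86597/2062*1/38 + 671*(1/576)) + √(-3) = (-86597/78356 + 671/576) + I*√3 = 674251/11283264 + I*√3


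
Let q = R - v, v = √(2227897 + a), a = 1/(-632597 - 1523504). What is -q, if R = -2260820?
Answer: 2260820 + 2*√2589246031998721299/2156101 ≈ 2.2623e+6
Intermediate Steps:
a = -1/2156101 (a = 1/(-2156101) = -1/2156101 ≈ -4.6380e-7)
v = 2*√2589246031998721299/2156101 (v = √(2227897 - 1/2156101) = √(4803570949596/2156101) = 2*√2589246031998721299/2156101 ≈ 1492.6)
q = -2260820 - 2*√2589246031998721299/2156101 ≈ -2.2623e+6
-q = -(-2260820 - 2*√2589246031998721299/2156101) = 2260820 + 2*√2589246031998721299/2156101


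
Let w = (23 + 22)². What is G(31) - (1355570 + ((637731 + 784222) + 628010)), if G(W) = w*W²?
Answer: -1459508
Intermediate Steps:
w = 2025 (w = 45² = 2025)
G(W) = 2025*W²
G(31) - (1355570 + ((637731 + 784222) + 628010)) = 2025*31² - (1355570 + ((637731 + 784222) + 628010)) = 2025*961 - (1355570 + (1421953 + 628010)) = 1946025 - (1355570 + 2049963) = 1946025 - 1*3405533 = 1946025 - 3405533 = -1459508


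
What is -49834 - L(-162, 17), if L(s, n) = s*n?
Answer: -47080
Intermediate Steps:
L(s, n) = n*s
-49834 - L(-162, 17) = -49834 - 17*(-162) = -49834 - 1*(-2754) = -49834 + 2754 = -47080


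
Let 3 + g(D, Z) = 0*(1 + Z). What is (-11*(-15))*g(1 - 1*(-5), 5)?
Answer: -495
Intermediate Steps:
g(D, Z) = -3 (g(D, Z) = -3 + 0*(1 + Z) = -3 + 0 = -3)
(-11*(-15))*g(1 - 1*(-5), 5) = -11*(-15)*(-3) = 165*(-3) = -495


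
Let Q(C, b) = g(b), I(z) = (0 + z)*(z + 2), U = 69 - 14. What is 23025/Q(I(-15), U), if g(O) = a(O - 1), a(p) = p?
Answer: 7675/18 ≈ 426.39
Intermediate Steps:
U = 55
g(O) = -1 + O (g(O) = O - 1 = -1 + O)
I(z) = z*(2 + z)
Q(C, b) = -1 + b
23025/Q(I(-15), U) = 23025/(-1 + 55) = 23025/54 = 23025*(1/54) = 7675/18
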